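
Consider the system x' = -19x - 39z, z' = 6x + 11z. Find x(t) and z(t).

x(t) = -3C_1e^(-4t)sin(3t) - 2C_1e^(-4t)cos(3t) - 2C_2e^(-4t)sin(3t) + 3C_2e^(-4t)cos(3t), z(t) = C_1e^(-4t)sin(3t) + C_1e^(-4t)cos(3t) + C_2e^(-4t)sin(3t) - C_2e^(-4t)cos(3t)

Coefficient matrix A = [[-19, -39], [6, 11]].
Characteristic polynomial det(A - λI) = λ^2 + 8λ + 25 = 0.
Eigenvalues λ = -4 ± 3i (complex conjugate pair).
For λ=-4+3i: an eigenvector is (-2,1) - i(-3,1) = (-2 + 3i, 1 - i).
A real fundamental pair from Re and Im of e^((-4+3i)t)v: X_1 = e^(-4t)(cos(3t)·(-2,1) + sin(3t)·(-3,1)), X_2 = e^(-4t)(sin(3t)·(-2,1) - cos(3t)·(-3,1)).
General solution: C_1X_1 + C_2X_2.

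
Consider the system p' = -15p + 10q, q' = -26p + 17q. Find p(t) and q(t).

Coefficient matrix A = [[-15, 10], [-26, 17]].
Characteristic polynomial det(A - λI) = λ^2 - 2λ + 5 = 0.
Eigenvalues λ = 1 ± 2i (complex conjugate pair).
For λ=1+2i: an eigenvector is (-1,-2) - i(-2,-3) = (-1 + 2i, -2 + 3i).
A real fundamental pair from Re and Im of e^((1+2i)t)v: X_1 = e^(t)(cos(2t)·(-1,-2) + sin(2t)·(-2,-3)), X_2 = e^(t)(sin(2t)·(-1,-2) - cos(2t)·(-2,-3)).
General solution: C_1X_1 + C_2X_2.

p(t) = -2C_1e^(t)sin(2t) - C_1e^(t)cos(2t) - C_2e^(t)sin(2t) + 2C_2e^(t)cos(2t), q(t) = -3C_1e^(t)sin(2t) - 2C_1e^(t)cos(2t) - 2C_2e^(t)sin(2t) + 3C_2e^(t)cos(2t)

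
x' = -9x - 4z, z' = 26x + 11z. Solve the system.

Coefficient matrix A = [[-9, -4], [26, 11]].
Characteristic polynomial det(A - λI) = λ^2 - 2λ + 5 = 0.
Eigenvalues λ = 1 ± 2i (complex conjugate pair).
For λ=1+2i: an eigenvector is (-1,2) - i(1,-3) = (-1 - i, 2 + 3i).
A real fundamental pair from Re and Im of e^((1+2i)t)v: X_1 = e^(t)(cos(2t)·(-1,2) + sin(2t)·(1,-3)), X_2 = e^(t)(sin(2t)·(-1,2) - cos(2t)·(1,-3)).
General solution: C_1X_1 + C_2X_2.

x(t) = C_1e^(t)sin(2t) - C_1e^(t)cos(2t) - C_2e^(t)sin(2t) - C_2e^(t)cos(2t), z(t) = -3C_1e^(t)sin(2t) + 2C_1e^(t)cos(2t) + 2C_2e^(t)sin(2t) + 3C_2e^(t)cos(2t)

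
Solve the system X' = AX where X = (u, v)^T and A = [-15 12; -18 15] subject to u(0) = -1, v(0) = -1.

u(t) = -e^(-3t), v(t) = -e^(-3t)

Coefficient matrix A = [[-15, 12], [-18, 15]].
Characteristic polynomial det(A - λI) = λ^2 - 9 = 0.
Eigenvalues λ = -3, 3.
For λ=-3: (A-λI) row 1 is [-12, 12], so an eigenvector is (-1, -1).
For λ=3: (A-λI) row 1 is [-18, 12], so an eigenvector is (-2, -3).
General solution: C_1e^(-3t)(-1,-1) + C_2e^(3t)(-2,-3).
Applying u(0)=-1, v(0)=-1 gives C_1=1, C_2=0.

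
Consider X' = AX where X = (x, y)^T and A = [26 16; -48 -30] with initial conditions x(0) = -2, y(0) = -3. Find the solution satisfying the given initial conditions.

x(t) = -14e^(2t) + 12e^(-6t), y(t) = 21e^(2t) - 24e^(-6t)

Coefficient matrix A = [[26, 16], [-48, -30]].
Characteristic polynomial det(A - λI) = λ^2 + 4λ - 12 = 0.
Eigenvalues λ = -6, 2.
For λ=-6: (A-λI) row 1 is [32, 16], so an eigenvector is (-1, 2).
For λ=2: (A-λI) row 1 is [24, 16], so an eigenvector is (2, -3).
General solution: C_1e^(-6t)(-1,2) + C_2e^(2t)(2,-3).
Applying x(0)=-2, y(0)=-3 gives C_1=-12, C_2=-7.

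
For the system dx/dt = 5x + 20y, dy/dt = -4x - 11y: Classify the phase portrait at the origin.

A = [[5,20],[-4,-11]]; det(A-λI) = λ^2 + 6λ + 25.
λ = -3 ± 4i: negative real part.

stable spiral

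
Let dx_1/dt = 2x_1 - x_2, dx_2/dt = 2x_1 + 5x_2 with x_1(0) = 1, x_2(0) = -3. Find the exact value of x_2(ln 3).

A = [[2,-1],[2,5]]; eigenvalues λ = 4, 3.
Eigenvectors: (-1,2) for λ=4, (-1,1) for λ=3.
From the initial condition, c_1 = -2, c_2 = 1.
x_2(ln 3) = (-2)(3^4)(2) + (1)(3^3)(1) = -297.

-297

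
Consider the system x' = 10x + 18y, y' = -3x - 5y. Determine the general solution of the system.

Coefficient matrix A = [[10, 18], [-3, -5]].
Characteristic polynomial det(A - λI) = λ^2 - 5λ + 4 = 0.
Eigenvalues λ = 4, 1.
For λ=4: (A-λI) row 1 is [6, 18], so an eigenvector is (3, -1).
For λ=1: (A-λI) row 1 is [9, 18], so an eigenvector is (2, -1).
General solution: C_1e^(4t)(3,-1) + C_2e^(t)(2,-1).

x(t) = 3C_1e^(4t) + 2C_2e^(t), y(t) = -C_1e^(4t) - C_2e^(t)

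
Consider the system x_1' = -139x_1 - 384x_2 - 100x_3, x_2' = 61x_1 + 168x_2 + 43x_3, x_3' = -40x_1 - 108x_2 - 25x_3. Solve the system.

Coefficient matrix A = [[-139, -384, -100], [61, 168, 43], [-40, -108, -25]].
det(A - λI) = 0 gives eigenvalues λ = -3, 3, 4.
For λ=-3: eigenvector (7,-3,2).
For λ=3: eigenvector (2,-1,1).
For λ=4: eigenvector (-16,7,-4).
General solution: C_1e^(-3t)(7,-3,2) + C_2e^(3t)(2,-1,1) + C_3e^(4t)(-16,7,-4).

x_1(t) = 7C_1e^(-3t) + 2C_2e^(3t) - 16C_3e^(4t), x_2(t) = -3C_1e^(-3t) - C_2e^(3t) + 7C_3e^(4t), x_3(t) = 2C_1e^(-3t) + C_2e^(3t) - 4C_3e^(4t)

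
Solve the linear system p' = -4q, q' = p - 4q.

Coefficient matrix A = [[0, -4], [1, -4]].
Characteristic polynomial det(A - λI) = λ^2 + 4λ + 4 = 0.
Single eigenvalue λ = -2 with algebraic multiplicity 2.
Eigenvector v = (-2,-1); generalized eigenvector w with (A-λI)w=v is (1,1).
General solution: e^(-2t)[c_1·v + c_2·(t·v + w)].

p(t) = -2c_1e^(-2t) - 2c_2te^(-2t) + c_2e^(-2t), q(t) = -c_1e^(-2t) - c_2te^(-2t) + c_2e^(-2t)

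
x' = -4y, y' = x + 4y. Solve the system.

x(t) = -2K_1e^(2t) - 2K_2te^(2t) + K_2e^(2t), y(t) = K_1e^(2t) + K_2te^(2t)

Coefficient matrix A = [[0, -4], [1, 4]].
Characteristic polynomial det(A - λI) = λ^2 - 4λ + 4 = 0.
Single eigenvalue λ = 2 with algebraic multiplicity 2.
Eigenvector v = (-2,1); generalized eigenvector w with (A-λI)w=v is (1,0).
General solution: e^(2t)[K_1·v + K_2·(t·v + w)].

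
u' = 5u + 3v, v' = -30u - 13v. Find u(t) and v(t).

Coefficient matrix A = [[5, 3], [-30, -13]].
Characteristic polynomial det(A - λI) = λ^2 + 8λ + 25 = 0.
Eigenvalues λ = -4 ± 3i (complex conjugate pair).
For λ=-4+3i: an eigenvector is (0,-1) - i(-1,3) = (0 + i, -1 - 3i).
A real fundamental pair from Re and Im of e^((-4+3i)t)v: X_1 = e^(-4t)(cos(3t)·(0,-1) + sin(3t)·(-1,3)), X_2 = e^(-4t)(sin(3t)·(0,-1) - cos(3t)·(-1,3)).
General solution: K_1X_1 + K_2X_2.

u(t) = -K_1e^(-4t)sin(3t) + K_2e^(-4t)cos(3t), v(t) = 3K_1e^(-4t)sin(3t) - K_1e^(-4t)cos(3t) - K_2e^(-4t)sin(3t) - 3K_2e^(-4t)cos(3t)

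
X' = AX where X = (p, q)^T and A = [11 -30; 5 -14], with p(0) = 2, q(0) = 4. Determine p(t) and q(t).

Coefficient matrix A = [[11, -30], [5, -14]].
Characteristic polynomial det(A - λI) = λ^2 + 3λ - 4 = 0.
Eigenvalues λ = -4, 1.
For λ=-4: (A-λI) row 1 is [15, -30], so an eigenvector is (2, 1).
For λ=1: (A-λI) row 1 is [10, -30], so an eigenvector is (-3, -1).
General solution: C_1e^(-4t)(2,1) + C_2e^(t)(-3,-1).
Applying p(0)=2, q(0)=4 gives C_1=10, C_2=6.

p(t) = -18e^(t) + 20e^(-4t), q(t) = -6e^(t) + 10e^(-4t)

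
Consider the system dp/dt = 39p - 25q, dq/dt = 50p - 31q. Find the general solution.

Coefficient matrix A = [[39, -25], [50, -31]].
Characteristic polynomial det(A - λI) = λ^2 - 8λ + 41 = 0.
Eigenvalues λ = 4 ± 5i (complex conjugate pair).
For λ=4+5i: an eigenvector is (1,1) - i(2,3) = (1 - 2i, 1 - 3i).
A real fundamental pair from Re and Im of e^((4+5i)t)v: X_1 = e^(4t)(cos(5t)·(1,1) + sin(5t)·(2,3)), X_2 = e^(4t)(sin(5t)·(1,1) - cos(5t)·(2,3)).
General solution: c_1X_1 + c_2X_2.

p(t) = 2c_1e^(4t)sin(5t) + c_1e^(4t)cos(5t) + c_2e^(4t)sin(5t) - 2c_2e^(4t)cos(5t), q(t) = 3c_1e^(4t)sin(5t) + c_1e^(4t)cos(5t) + c_2e^(4t)sin(5t) - 3c_2e^(4t)cos(5t)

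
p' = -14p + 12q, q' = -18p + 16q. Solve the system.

Coefficient matrix A = [[-14, 12], [-18, 16]].
Characteristic polynomial det(A - λI) = λ^2 - 2λ - 8 = 0.
Eigenvalues λ = 4, -2.
For λ=4: (A-λI) row 1 is [-18, 12], so an eigenvector is (2, 3).
For λ=-2: (A-λI) row 1 is [-12, 12], so an eigenvector is (1, 1).
General solution: C_1e^(4t)(2,3) + C_2e^(-2t)(1,1).

p(t) = 2C_1e^(4t) + C_2e^(-2t), q(t) = 3C_1e^(4t) + C_2e^(-2t)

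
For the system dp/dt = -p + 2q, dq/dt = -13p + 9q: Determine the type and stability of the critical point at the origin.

unstable spiral

A = [[-1,2],[-13,9]]; det(A-λI) = λ^2 - 8λ + 17.
λ = 4 ± i: positive real part.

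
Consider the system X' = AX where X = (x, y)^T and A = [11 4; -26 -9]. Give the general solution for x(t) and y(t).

x(t) = -K_1e^(t)sin(2t) + K_1e^(t)cos(2t) + K_2e^(t)sin(2t) + K_2e^(t)cos(2t), y(t) = 2K_1e^(t)sin(2t) - 3K_1e^(t)cos(2t) - 3K_2e^(t)sin(2t) - 2K_2e^(t)cos(2t)

Coefficient matrix A = [[11, 4], [-26, -9]].
Characteristic polynomial det(A - λI) = λ^2 - 2λ + 5 = 0.
Eigenvalues λ = 1 ± 2i (complex conjugate pair).
For λ=1+2i: an eigenvector is (1,-3) - i(-1,2) = (1 + i, -3 - 2i).
A real fundamental pair from Re and Im of e^((1+2i)t)v: X_1 = e^(t)(cos(2t)·(1,-3) + sin(2t)·(-1,2)), X_2 = e^(t)(sin(2t)·(1,-3) - cos(2t)·(-1,2)).
General solution: K_1X_1 + K_2X_2.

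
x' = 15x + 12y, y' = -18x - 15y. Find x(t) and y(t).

Coefficient matrix A = [[15, 12], [-18, -15]].
Characteristic polynomial det(A - λI) = λ^2 - 9 = 0.
Eigenvalues λ = 3, -3.
For λ=3: (A-λI) row 1 is [12, 12], so an eigenvector is (1, -1).
For λ=-3: (A-λI) row 1 is [18, 12], so an eigenvector is (2, -3).
General solution: C_1e^(3t)(1,-1) + C_2e^(-3t)(2,-3).

x(t) = C_1e^(3t) + 2C_2e^(-3t), y(t) = -C_1e^(3t) - 3C_2e^(-3t)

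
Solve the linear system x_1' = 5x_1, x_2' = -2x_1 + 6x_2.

x_1(t) = C_1e^(5t), x_2(t) = 2C_1e^(5t) + C_2e^(6t)

Coefficient matrix A = [[5, 0], [-2, 6]].
Characteristic polynomial det(A - λI) = λ^2 - 11λ + 30 = 0.
Eigenvalues λ = 5, 6.
For λ=5: (A-λI) row 2 is [-2, 1], so an eigenvector is (1, 2).
For λ=6: (A-λI) row 1 is [-1, 0], so an eigenvector is (0, 1).
General solution: C_1e^(5t)(1,2) + C_2e^(6t)(0,1).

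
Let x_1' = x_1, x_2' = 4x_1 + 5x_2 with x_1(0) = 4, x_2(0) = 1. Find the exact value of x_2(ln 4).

A = [[1,0],[4,5]]; eigenvalues λ = 5, 1.
Eigenvectors: (0,-1) for λ=5, (1,-1) for λ=1.
From the initial condition, c_1 = -5, c_2 = 4.
x_2(ln 4) = (-5)(4^5)(-1) + (4)(4^1)(-1) = 5104.

5104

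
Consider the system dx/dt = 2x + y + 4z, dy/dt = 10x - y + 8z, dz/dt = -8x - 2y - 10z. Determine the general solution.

Coefficient matrix A = [[2, 1, 4], [10, -1, 8], [-8, -2, -10]].
det(A - λI) = 0 gives eigenvalues λ = -3, -4, -2.
For λ=-3: eigenvector (1,3,-2).
For λ=-4: eigenvector (1,2,-2).
For λ=-2: eigenvector (2,4,-3).
General solution: c_1e^(-3t)(1,3,-2) + c_2e^(-4t)(1,2,-2) + c_3e^(-2t)(2,4,-3).

x(t) = c_1e^(-3t) + c_2e^(-4t) + 2c_3e^(-2t), y(t) = 3c_1e^(-3t) + 2c_2e^(-4t) + 4c_3e^(-2t), z(t) = -2c_1e^(-3t) - 2c_2e^(-4t) - 3c_3e^(-2t)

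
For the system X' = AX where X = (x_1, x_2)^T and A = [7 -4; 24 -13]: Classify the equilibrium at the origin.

stable node

A = [[7,-4],[24,-13]]; det(A-λI) = λ^2 + 6λ + 5.
λ = -1, -5: both negative.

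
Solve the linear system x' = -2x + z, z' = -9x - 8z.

x(t) = -c_1e^(-5t) - c_2te^(-5t) - c_2e^(-5t), z(t) = 3c_1e^(-5t) + 3c_2te^(-5t) + 2c_2e^(-5t)

Coefficient matrix A = [[-2, 1], [-9, -8]].
Characteristic polynomial det(A - λI) = λ^2 + 10λ + 25 = 0.
Single eigenvalue λ = -5 with algebraic multiplicity 2.
Eigenvector v = (-1,3); generalized eigenvector w with (A-λI)w=v is (-1,2).
General solution: e^(-5t)[c_1·v + c_2·(t·v + w)].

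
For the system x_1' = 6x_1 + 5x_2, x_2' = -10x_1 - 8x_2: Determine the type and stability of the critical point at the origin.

stable spiral

A = [[6,5],[-10,-8]]; det(A-λI) = λ^2 + 2λ + 2.
λ = -1 ± i: negative real part.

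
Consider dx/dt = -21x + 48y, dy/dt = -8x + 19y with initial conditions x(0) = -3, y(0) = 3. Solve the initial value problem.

Coefficient matrix A = [[-21, 48], [-8, 19]].
Characteristic polynomial det(A - λI) = λ^2 + 2λ - 15 = 0.
Eigenvalues λ = 3, -5.
For λ=3: (A-λI) row 1 is [-24, 48], so an eigenvector is (2, 1).
For λ=-5: (A-λI) row 1 is [-16, 48], so an eigenvector is (-3, -1).
General solution: c_1e^(3t)(2,1) + c_2e^(-5t)(-3,-1).
Applying x(0)=-3, y(0)=3 gives c_1=12, c_2=9.

x(t) = 24e^(3t) - 27e^(-5t), y(t) = 12e^(3t) - 9e^(-5t)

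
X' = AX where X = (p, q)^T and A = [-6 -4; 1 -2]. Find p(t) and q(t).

Coefficient matrix A = [[-6, -4], [1, -2]].
Characteristic polynomial det(A - λI) = λ^2 + 8λ + 16 = 0.
Single eigenvalue λ = -4 with algebraic multiplicity 2.
Eigenvector v = (2,-1); generalized eigenvector w with (A-λI)w=v is (-3,1).
General solution: e^(-4t)[c_1·v + c_2·(t·v + w)].

p(t) = 2c_1e^(-4t) + 2c_2te^(-4t) - 3c_2e^(-4t), q(t) = -c_1e^(-4t) - c_2te^(-4t) + c_2e^(-4t)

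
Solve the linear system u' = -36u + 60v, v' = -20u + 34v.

Coefficient matrix A = [[-36, 60], [-20, 34]].
Characteristic polynomial det(A - λI) = λ^2 + 2λ - 24 = 0.
Eigenvalues λ = 4, -6.
For λ=4: (A-λI) row 1 is [-40, 60], so an eigenvector is (3, 2).
For λ=-6: (A-λI) row 1 is [-30, 60], so an eigenvector is (2, 1).
General solution: c_1e^(4t)(3,2) + c_2e^(-6t)(2,1).

u(t) = 3c_1e^(4t) + 2c_2e^(-6t), v(t) = 2c_1e^(4t) + c_2e^(-6t)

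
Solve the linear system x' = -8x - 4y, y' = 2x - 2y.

Coefficient matrix A = [[-8, -4], [2, -2]].
Characteristic polynomial det(A - λI) = λ^2 + 10λ + 24 = 0.
Eigenvalues λ = -6, -4.
For λ=-6: (A-λI) row 1 is [-2, -4], so an eigenvector is (2, -1).
For λ=-4: (A-λI) row 1 is [-4, -4], so an eigenvector is (1, -1).
General solution: K_1e^(-6t)(2,-1) + K_2e^(-4t)(1,-1).

x(t) = 2K_1e^(-6t) + K_2e^(-4t), y(t) = -K_1e^(-6t) - K_2e^(-4t)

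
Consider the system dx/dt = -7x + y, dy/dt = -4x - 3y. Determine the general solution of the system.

Coefficient matrix A = [[-7, 1], [-4, -3]].
Characteristic polynomial det(A - λI) = λ^2 + 10λ + 25 = 0.
Single eigenvalue λ = -5 with algebraic multiplicity 2.
Eigenvector v = (1,2); generalized eigenvector w with (A-λI)w=v is (0,1).
General solution: e^(-5t)[c_1·v + c_2·(t·v + w)].

x(t) = c_1e^(-5t) + c_2te^(-5t), y(t) = 2c_1e^(-5t) + 2c_2te^(-5t) + c_2e^(-5t)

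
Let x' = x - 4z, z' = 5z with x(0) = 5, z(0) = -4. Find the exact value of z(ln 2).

A = [[1,-4],[0,5]]; eigenvalues λ = 1, 5.
Eigenvectors: (-1,0) for λ=1, (-1,1) for λ=5.
From the initial condition, c_1 = -1, c_2 = -4.
z(ln 2) = (-1)(2^1)(0) + (-4)(2^5)(1) = -128.

-128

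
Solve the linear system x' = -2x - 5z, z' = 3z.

Coefficient matrix A = [[-2, -5], [0, 3]].
Characteristic polynomial det(A - λI) = λ^2 - λ - 6 = 0.
Eigenvalues λ = 3, -2.
For λ=3: (A-λI) row 1 is [-5, -5], so an eigenvector is (-1, 1).
For λ=-2: (A-λI) row 1 is [0, -5], so an eigenvector is (1, 0).
General solution: C_1e^(3t)(-1,1) + C_2e^(-2t)(1,0).

x(t) = -C_1e^(3t) + C_2e^(-2t), z(t) = C_1e^(3t)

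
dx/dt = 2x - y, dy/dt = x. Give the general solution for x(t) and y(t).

Coefficient matrix A = [[2, -1], [1, 0]].
Characteristic polynomial det(A - λI) = λ^2 - 2λ + 1 = 0.
Single eigenvalue λ = 1 with algebraic multiplicity 2.
Eigenvector v = (1,1); generalized eigenvector w with (A-λI)w=v is (3,2).
General solution: e^(t)[K_1·v + K_2·(t·v + w)].

x(t) = K_1e^(t) + K_2te^(t) + 3K_2e^(t), y(t) = K_1e^(t) + K_2te^(t) + 2K_2e^(t)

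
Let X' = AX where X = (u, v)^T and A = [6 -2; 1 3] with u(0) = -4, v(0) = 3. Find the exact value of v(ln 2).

-64

A = [[6,-2],[1,3]]; eigenvalues λ = 5, 4.
Eigenvectors: (-2,-1) for λ=5, (-1,-1) for λ=4.
From the initial condition, c_1 = 7, c_2 = -10.
v(ln 2) = (7)(2^5)(-1) + (-10)(2^4)(-1) = -64.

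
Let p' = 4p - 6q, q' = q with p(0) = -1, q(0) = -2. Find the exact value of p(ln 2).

A = [[4,-6],[0,1]]; eigenvalues λ = 4, 1.
Eigenvectors: (-1,0) for λ=4, (-2,-1) for λ=1.
From the initial condition, c_1 = -3, c_2 = 2.
p(ln 2) = (-3)(2^4)(-1) + (2)(2^1)(-2) = 40.

40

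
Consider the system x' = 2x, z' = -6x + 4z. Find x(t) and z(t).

Coefficient matrix A = [[2, 0], [-6, 4]].
Characteristic polynomial det(A - λI) = λ^2 - 6λ + 8 = 0.
Eigenvalues λ = 4, 2.
For λ=4: (A-λI) row 1 is [-2, 0], so an eigenvector is (0, -1).
For λ=2: (A-λI) row 2 is [-6, 2], so an eigenvector is (1, 3).
General solution: c_1e^(4t)(0,-1) + c_2e^(2t)(1,3).

x(t) = c_2e^(2t), z(t) = -c_1e^(4t) + 3c_2e^(2t)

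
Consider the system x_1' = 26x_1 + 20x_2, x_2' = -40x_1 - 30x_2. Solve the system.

Coefficient matrix A = [[26, 20], [-40, -30]].
Characteristic polynomial det(A - λI) = λ^2 + 4λ + 20 = 0.
Eigenvalues λ = -2 ± 4i (complex conjugate pair).
For λ=-2+4i: an eigenvector is (1,-1) - i(2,-3) = (1 - 2i, -1 + 3i).
A real fundamental pair from Re and Im of e^((-2+4i)t)v: X_1 = e^(-2t)(cos(4t)·(1,-1) + sin(4t)·(2,-3)), X_2 = e^(-2t)(sin(4t)·(1,-1) - cos(4t)·(2,-3)).
General solution: C_1X_1 + C_2X_2.

x_1(t) = 2C_1e^(-2t)sin(4t) + C_1e^(-2t)cos(4t) + C_2e^(-2t)sin(4t) - 2C_2e^(-2t)cos(4t), x_2(t) = -3C_1e^(-2t)sin(4t) - C_1e^(-2t)cos(4t) - C_2e^(-2t)sin(4t) + 3C_2e^(-2t)cos(4t)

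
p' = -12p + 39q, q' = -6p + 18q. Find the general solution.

Coefficient matrix A = [[-12, 39], [-6, 18]].
Characteristic polynomial det(A - λI) = λ^2 - 6λ + 18 = 0.
Eigenvalues λ = 3 ± 3i (complex conjugate pair).
For λ=3+3i: an eigenvector is (-3,-1) - i(2,1) = (-3 - 2i, -1 - i).
A real fundamental pair from Re and Im of e^((3+3i)t)v: X_1 = e^(3t)(cos(3t)·(-3,-1) + sin(3t)·(2,1)), X_2 = e^(3t)(sin(3t)·(-3,-1) - cos(3t)·(2,1)).
General solution: C_1X_1 + C_2X_2.

p(t) = 2C_1e^(3t)sin(3t) - 3C_1e^(3t)cos(3t) - 3C_2e^(3t)sin(3t) - 2C_2e^(3t)cos(3t), q(t) = C_1e^(3t)sin(3t) - C_1e^(3t)cos(3t) - C_2e^(3t)sin(3t) - C_2e^(3t)cos(3t)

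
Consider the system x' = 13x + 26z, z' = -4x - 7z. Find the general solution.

Coefficient matrix A = [[13, 26], [-4, -7]].
Characteristic polynomial det(A - λI) = λ^2 - 6λ + 13 = 0.
Eigenvalues λ = 3 ± 2i (complex conjugate pair).
For λ=3+2i: an eigenvector is (-3,1) - i(-2,1) = (-3 + 2i, 1 - i).
A real fundamental pair from Re and Im of e^((3+2i)t)v: X_1 = e^(3t)(cos(2t)·(-3,1) + sin(2t)·(-2,1)), X_2 = e^(3t)(sin(2t)·(-3,1) - cos(2t)·(-2,1)).
General solution: K_1X_1 + K_2X_2.

x(t) = -2K_1e^(3t)sin(2t) - 3K_1e^(3t)cos(2t) - 3K_2e^(3t)sin(2t) + 2K_2e^(3t)cos(2t), z(t) = K_1e^(3t)sin(2t) + K_1e^(3t)cos(2t) + K_2e^(3t)sin(2t) - K_2e^(3t)cos(2t)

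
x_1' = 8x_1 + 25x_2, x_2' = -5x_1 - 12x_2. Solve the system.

Coefficient matrix A = [[8, 25], [-5, -12]].
Characteristic polynomial det(A - λI) = λ^2 + 4λ + 29 = 0.
Eigenvalues λ = -2 ± 5i (complex conjugate pair).
For λ=-2+5i: an eigenvector is (-1,0) - i(-2,1) = (-1 + 2i, 0 - i).
A real fundamental pair from Re and Im of e^((-2+5i)t)v: X_1 = e^(-2t)(cos(5t)·(-1,0) + sin(5t)·(-2,1)), X_2 = e^(-2t)(sin(5t)·(-1,0) - cos(5t)·(-2,1)).
General solution: C_1X_1 + C_2X_2.

x_1(t) = -2C_1e^(-2t)sin(5t) - C_1e^(-2t)cos(5t) - C_2e^(-2t)sin(5t) + 2C_2e^(-2t)cos(5t), x_2(t) = C_1e^(-2t)sin(5t) - C_2e^(-2t)cos(5t)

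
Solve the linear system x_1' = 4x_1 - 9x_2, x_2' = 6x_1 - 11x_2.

x_1(t) = -3c_1e^(-2t) + c_2e^(-5t), x_2(t) = -2c_1e^(-2t) + c_2e^(-5t)

Coefficient matrix A = [[4, -9], [6, -11]].
Characteristic polynomial det(A - λI) = λ^2 + 7λ + 10 = 0.
Eigenvalues λ = -2, -5.
For λ=-2: (A-λI) row 1 is [6, -9], so an eigenvector is (-3, -2).
For λ=-5: (A-λI) row 1 is [9, -9], so an eigenvector is (1, 1).
General solution: c_1e^(-2t)(-3,-2) + c_2e^(-5t)(1,1).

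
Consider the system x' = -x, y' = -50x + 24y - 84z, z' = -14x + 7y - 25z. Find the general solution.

x(t) = c_1e^(-t), y(t) = 2c_1e^(-t) + 4c_2e^(3t) + 3c_3e^(-4t), z(t) = c_2e^(3t) + c_3e^(-4t)

Coefficient matrix A = [[-1, 0, 0], [-50, 24, -84], [-14, 7, -25]].
det(A - λI) = 0 gives eigenvalues λ = -1, 3, -4.
For λ=-1: eigenvector (1,2,0).
For λ=3: eigenvector (0,4,1).
For λ=-4: eigenvector (0,3,1).
General solution: c_1e^(-t)(1,2,0) + c_2e^(3t)(0,4,1) + c_3e^(-4t)(0,3,1).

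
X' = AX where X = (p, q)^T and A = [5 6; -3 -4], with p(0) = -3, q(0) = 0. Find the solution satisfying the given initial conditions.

Coefficient matrix A = [[5, 6], [-3, -4]].
Characteristic polynomial det(A - λI) = λ^2 - λ - 2 = 0.
Eigenvalues λ = 2, -1.
For λ=2: (A-λI) row 1 is [3, 6], so an eigenvector is (2, -1).
For λ=-1: (A-λI) row 1 is [6, 6], so an eigenvector is (-1, 1).
General solution: c_1e^(2t)(2,-1) + c_2e^(-t)(-1,1).
Applying p(0)=-3, q(0)=0 gives c_1=-3, c_2=-3.

p(t) = -6e^(2t) + 3e^(-t), q(t) = 3e^(2t) - 3e^(-t)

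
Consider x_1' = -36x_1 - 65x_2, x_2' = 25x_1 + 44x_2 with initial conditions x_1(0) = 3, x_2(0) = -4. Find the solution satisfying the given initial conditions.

Coefficient matrix A = [[-36, -65], [25, 44]].
Characteristic polynomial det(A - λI) = λ^2 - 8λ + 41 = 0.
Eigenvalues λ = 4 ± 5i (complex conjugate pair).
For λ=4+5i: an eigenvector is (2,-1) - i(-3,2) = (2 + 3i, -1 - 2i).
A real fundamental pair from Re and Im of e^((4+5i)t)v: X_1 = e^(4t)(cos(5t)·(2,-1) + sin(5t)·(-3,2)), X_2 = e^(4t)(sin(5t)·(2,-1) - cos(5t)·(-3,2)).
General solution: C_1X_1 + C_2X_2.
Applying x_1(0)=3, x_2(0)=-4 gives C_1=-6, C_2=5.

x_1(t) = 28e^(4t)sin(5t) + 3e^(4t)cos(5t), x_2(t) = -17e^(4t)sin(5t) - 4e^(4t)cos(5t)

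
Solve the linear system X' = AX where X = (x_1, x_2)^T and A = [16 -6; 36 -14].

x_1(t) = K_1e^(4t) - K_2e^(-2t), x_2(t) = 2K_1e^(4t) - 3K_2e^(-2t)

Coefficient matrix A = [[16, -6], [36, -14]].
Characteristic polynomial det(A - λI) = λ^2 - 2λ - 8 = 0.
Eigenvalues λ = 4, -2.
For λ=4: (A-λI) row 1 is [12, -6], so an eigenvector is (1, 2).
For λ=-2: (A-λI) row 1 is [18, -6], so an eigenvector is (-1, -3).
General solution: K_1e^(4t)(1,2) + K_2e^(-2t)(-1,-3).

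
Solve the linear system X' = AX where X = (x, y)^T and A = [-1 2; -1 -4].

Coefficient matrix A = [[-1, 2], [-1, -4]].
Characteristic polynomial det(A - λI) = λ^2 + 5λ + 6 = 0.
Eigenvalues λ = -3, -2.
For λ=-3: (A-λI) row 1 is [2, 2], so an eigenvector is (-1, 1).
For λ=-2: (A-λI) row 1 is [1, 2], so an eigenvector is (-2, 1).
General solution: c_1e^(-3t)(-1,1) + c_2e^(-2t)(-2,1).

x(t) = -c_1e^(-3t) - 2c_2e^(-2t), y(t) = c_1e^(-3t) + c_2e^(-2t)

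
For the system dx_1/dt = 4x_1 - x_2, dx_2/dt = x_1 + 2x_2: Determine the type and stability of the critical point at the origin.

unstable improper node

A = [[4,-1],[1,2]]; det(A-λI) = λ^2 - 6λ + 9.
repeated λ = 3 with a single eigenvector.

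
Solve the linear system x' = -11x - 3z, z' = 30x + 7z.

Coefficient matrix A = [[-11, -3], [30, 7]].
Characteristic polynomial det(A - λI) = λ^2 + 4λ + 13 = 0.
Eigenvalues λ = -2 ± 3i (complex conjugate pair).
For λ=-2+3i: an eigenvector is (-1,3) - i(0,-1) = (-1, 3 + i).
A real fundamental pair from Re and Im of e^((-2+3i)t)v: X_1 = e^(-2t)(cos(3t)·(-1,3) + sin(3t)·(0,-1)), X_2 = e^(-2t)(sin(3t)·(-1,3) - cos(3t)·(0,-1)).
General solution: K_1X_1 + K_2X_2.

x(t) = -K_1e^(-2t)cos(3t) - K_2e^(-2t)sin(3t), z(t) = -K_1e^(-2t)sin(3t) + 3K_1e^(-2t)cos(3t) + 3K_2e^(-2t)sin(3t) + K_2e^(-2t)cos(3t)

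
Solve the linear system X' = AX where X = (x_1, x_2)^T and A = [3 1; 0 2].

x_1(t) = c_1e^(2t) - c_2e^(3t), x_2(t) = -c_1e^(2t)

Coefficient matrix A = [[3, 1], [0, 2]].
Characteristic polynomial det(A - λI) = λ^2 - 5λ + 6 = 0.
Eigenvalues λ = 2, 3.
For λ=2: (A-λI) row 1 is [1, 1], so an eigenvector is (1, -1).
For λ=3: (A-λI) row 1 is [0, 1], so an eigenvector is (-1, 0).
General solution: c_1e^(2t)(1,-1) + c_2e^(3t)(-1,0).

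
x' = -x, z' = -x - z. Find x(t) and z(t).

Coefficient matrix A = [[-1, 0], [-1, -1]].
Characteristic polynomial det(A - λI) = λ^2 + 2λ + 1 = 0.
Single eigenvalue λ = -1 with algebraic multiplicity 2.
Eigenvector v = (0,-1); generalized eigenvector w with (A-λI)w=v is (1,-3).
General solution: e^(-t)[c_1·v + c_2·(t·v + w)].

x(t) = c_2e^(-t), z(t) = -c_1e^(-t) - c_2te^(-t) - 3c_2e^(-t)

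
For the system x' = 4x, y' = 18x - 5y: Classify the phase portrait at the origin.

saddle

A = [[4,0],[18,-5]]; det(A-λI) = λ^2 + λ - 20.
λ = -5, 4: opposite signs.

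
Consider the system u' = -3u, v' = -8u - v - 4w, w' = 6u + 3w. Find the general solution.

Coefficient matrix A = [[-3, 0, 0], [-8, -1, -4], [6, 0, 3]].
det(A - λI) = 0 gives eigenvalues λ = -3, -1, 3.
For λ=-3: eigenvector (-1,-2,1).
For λ=-1: eigenvector (0,1,0).
For λ=3: eigenvector (0,-1,1).
General solution: K_1e^(-3t)(-1,-2,1) + K_2e^(-t)(0,1,0) + K_3e^(3t)(0,-1,1).

u(t) = -K_1e^(-3t), v(t) = -2K_1e^(-3t) + K_2e^(-t) - K_3e^(3t), w(t) = K_1e^(-3t) + K_3e^(3t)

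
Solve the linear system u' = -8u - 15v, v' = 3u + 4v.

Coefficient matrix A = [[-8, -15], [3, 4]].
Characteristic polynomial det(A - λI) = λ^2 + 4λ + 13 = 0.
Eigenvalues λ = -2 ± 3i (complex conjugate pair).
For λ=-2+3i: an eigenvector is (-2,1) - i(-1,0) = (-2 + i, 1).
A real fundamental pair from Re and Im of e^((-2+3i)t)v: X_1 = e^(-2t)(cos(3t)·(-2,1) + sin(3t)·(-1,0)), X_2 = e^(-2t)(sin(3t)·(-2,1) - cos(3t)·(-1,0)).
General solution: C_1X_1 + C_2X_2.

u(t) = -C_1e^(-2t)sin(3t) - 2C_1e^(-2t)cos(3t) - 2C_2e^(-2t)sin(3t) + C_2e^(-2t)cos(3t), v(t) = C_1e^(-2t)cos(3t) + C_2e^(-2t)sin(3t)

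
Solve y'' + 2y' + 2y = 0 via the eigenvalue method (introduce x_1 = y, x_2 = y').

Let x_1 = y, x_2 = y'. Then x_1' = x_2 and x_2' = -2x_1 - 2x_2.
A = [[0,1],[-2,-2]]; det(A-λI) = λ^2 + 2λ + 2.
Eigenvalues λ = -1 ± i.

y(t) = K_1e^(-t)cos(t) + K_2e^(-t)sin(t)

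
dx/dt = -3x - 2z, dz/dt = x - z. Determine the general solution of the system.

Coefficient matrix A = [[-3, -2], [1, -1]].
Characteristic polynomial det(A - λI) = λ^2 + 4λ + 5 = 0.
Eigenvalues λ = -2 ± i (complex conjugate pair).
For λ=-2+i: an eigenvector is (-1,1) - i(-1,0) = (-1 + i, 1).
A real fundamental pair from Re and Im of e^((-2+i)t)v: X_1 = e^(-2t)(cos(t)·(-1,1) + sin(t)·(-1,0)), X_2 = e^(-2t)(sin(t)·(-1,1) - cos(t)·(-1,0)).
General solution: K_1X_1 + K_2X_2.

x(t) = -K_1e^(-2t)sin(t) - K_1e^(-2t)cos(t) - K_2e^(-2t)sin(t) + K_2e^(-2t)cos(t), z(t) = K_1e^(-2t)cos(t) + K_2e^(-2t)sin(t)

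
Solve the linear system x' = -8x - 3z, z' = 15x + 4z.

Coefficient matrix A = [[-8, -3], [15, 4]].
Characteristic polynomial det(A - λI) = λ^2 + 4λ + 13 = 0.
Eigenvalues λ = -2 ± 3i (complex conjugate pair).
For λ=-2+3i: an eigenvector is (-1,2) - i(0,-1) = (-1, 2 + i).
A real fundamental pair from Re and Im of e^((-2+3i)t)v: X_1 = e^(-2t)(cos(3t)·(-1,2) + sin(3t)·(0,-1)), X_2 = e^(-2t)(sin(3t)·(-1,2) - cos(3t)·(0,-1)).
General solution: c_1X_1 + c_2X_2.

x(t) = -c_1e^(-2t)cos(3t) - c_2e^(-2t)sin(3t), z(t) = -c_1e^(-2t)sin(3t) + 2c_1e^(-2t)cos(3t) + 2c_2e^(-2t)sin(3t) + c_2e^(-2t)cos(3t)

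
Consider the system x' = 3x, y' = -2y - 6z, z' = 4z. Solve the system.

Coefficient matrix A = [[3, 0, 0], [0, -2, -6], [0, 0, 4]].
det(A - λI) = 0 gives eigenvalues λ = 3, -2, 4.
For λ=3: eigenvector (1,0,0).
For λ=-2: eigenvector (0,1,0).
For λ=4: eigenvector (0,-1,1).
General solution: K_1e^(3t)(1,0,0) + K_2e^(-2t)(0,1,0) + K_3e^(4t)(0,-1,1).

x(t) = K_1e^(3t), y(t) = K_2e^(-2t) - K_3e^(4t), z(t) = K_3e^(4t)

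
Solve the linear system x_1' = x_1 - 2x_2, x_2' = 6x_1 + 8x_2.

x_1(t) = c_1e^(5t) - 2c_2e^(4t), x_2(t) = -2c_1e^(5t) + 3c_2e^(4t)

Coefficient matrix A = [[1, -2], [6, 8]].
Characteristic polynomial det(A - λI) = λ^2 - 9λ + 20 = 0.
Eigenvalues λ = 5, 4.
For λ=5: (A-λI) row 1 is [-4, -2], so an eigenvector is (1, -2).
For λ=4: (A-λI) row 1 is [-3, -2], so an eigenvector is (-2, 3).
General solution: c_1e^(5t)(1,-2) + c_2e^(4t)(-2,3).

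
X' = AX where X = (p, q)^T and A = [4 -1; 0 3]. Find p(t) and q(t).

p(t) = -C_1e^(4t) + C_2e^(3t), q(t) = C_2e^(3t)

Coefficient matrix A = [[4, -1], [0, 3]].
Characteristic polynomial det(A - λI) = λ^2 - 7λ + 12 = 0.
Eigenvalues λ = 4, 3.
For λ=4: (A-λI) row 1 is [0, -1], so an eigenvector is (-1, 0).
For λ=3: (A-λI) row 1 is [1, -1], so an eigenvector is (1, 1).
General solution: C_1e^(4t)(-1,0) + C_2e^(3t)(1,1).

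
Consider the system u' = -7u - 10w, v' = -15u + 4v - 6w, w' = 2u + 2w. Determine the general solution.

Coefficient matrix A = [[-7, 0, -10], [-15, 4, -6], [2, 0, 2]].
det(A - λI) = 0 gives eigenvalues λ = -3, 4, -2.
For λ=-3: eigenvector (5,9,-2).
For λ=4: eigenvector (0,1,0).
For λ=-2: eigenvector (-2,-4,1).
General solution: K_1e^(-3t)(5,9,-2) + K_2e^(4t)(0,1,0) + K_3e^(-2t)(-2,-4,1).

u(t) = 5K_1e^(-3t) - 2K_3e^(-2t), v(t) = 9K_1e^(-3t) + K_2e^(4t) - 4K_3e^(-2t), w(t) = -2K_1e^(-3t) + K_3e^(-2t)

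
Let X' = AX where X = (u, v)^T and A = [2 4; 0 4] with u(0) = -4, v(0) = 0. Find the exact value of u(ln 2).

-16

A = [[2,4],[0,4]]; eigenvalues λ = 2, 4.
Eigenvectors: (-1,0) for λ=2, (2,1) for λ=4.
From the initial condition, c_1 = 4, c_2 = 0.
u(ln 2) = (4)(2^2)(-1) + (0)(2^4)(2) = -16.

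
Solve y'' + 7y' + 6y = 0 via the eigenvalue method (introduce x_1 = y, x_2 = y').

Let x_1 = y, x_2 = y'. Then x_1' = x_2 and x_2' = -6x_1 - 7x_2.
A = [[0,1],[-6,-7]]; det(A-λI) = λ^2 + 7λ + 6.
Eigenvalues λ = -6, -1 with eigenvectors (1,-6), (1,-1).

y(t) = c_1e^(-6t) + c_2e^(-t)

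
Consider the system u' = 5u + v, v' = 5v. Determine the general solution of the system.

Coefficient matrix A = [[5, 1], [0, 5]].
Characteristic polynomial det(A - λI) = λ^2 - 10λ + 25 = 0.
Single eigenvalue λ = 5 with algebraic multiplicity 2.
Eigenvector v = (1,0); generalized eigenvector w with (A-λI)w=v is (-3,1).
General solution: e^(5t)[c_1·v + c_2·(t·v + w)].

u(t) = c_1e^(5t) + c_2te^(5t) - 3c_2e^(5t), v(t) = c_2e^(5t)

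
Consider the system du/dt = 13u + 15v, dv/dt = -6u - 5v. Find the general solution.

u(t) = -2c_1e^(4t)sin(3t) + c_1e^(4t)cos(3t) + c_2e^(4t)sin(3t) + 2c_2e^(4t)cos(3t), v(t) = c_1e^(4t)sin(3t) - c_1e^(4t)cos(3t) - c_2e^(4t)sin(3t) - c_2e^(4t)cos(3t)

Coefficient matrix A = [[13, 15], [-6, -5]].
Characteristic polynomial det(A - λI) = λ^2 - 8λ + 25 = 0.
Eigenvalues λ = 4 ± 3i (complex conjugate pair).
For λ=4+3i: an eigenvector is (1,-1) - i(-2,1) = (1 + 2i, -1 - i).
A real fundamental pair from Re and Im of e^((4+3i)t)v: X_1 = e^(4t)(cos(3t)·(1,-1) + sin(3t)·(-2,1)), X_2 = e^(4t)(sin(3t)·(1,-1) - cos(3t)·(-2,1)).
General solution: c_1X_1 + c_2X_2.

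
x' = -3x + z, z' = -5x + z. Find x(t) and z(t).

Coefficient matrix A = [[-3, 1], [-5, 1]].
Characteristic polynomial det(A - λI) = λ^2 + 2λ + 2 = 0.
Eigenvalues λ = -1 ± i (complex conjugate pair).
For λ=-1+i: an eigenvector is (0,-1) - i(-1,-2) = (0 + i, -1 + 2i).
A real fundamental pair from Re and Im of e^((-1+i)t)v: X_1 = e^(-t)(cos(t)·(0,-1) + sin(t)·(-1,-2)), X_2 = e^(-t)(sin(t)·(0,-1) - cos(t)·(-1,-2)).
General solution: c_1X_1 + c_2X_2.

x(t) = -c_1e^(-t)sin(t) + c_2e^(-t)cos(t), z(t) = -2c_1e^(-t)sin(t) - c_1e^(-t)cos(t) - c_2e^(-t)sin(t) + 2c_2e^(-t)cos(t)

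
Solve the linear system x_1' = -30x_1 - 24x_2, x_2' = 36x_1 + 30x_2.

x_1(t) = -2C_1e^(6t) - C_2e^(-6t), x_2(t) = 3C_1e^(6t) + C_2e^(-6t)

Coefficient matrix A = [[-30, -24], [36, 30]].
Characteristic polynomial det(A - λI) = λ^2 - 36 = 0.
Eigenvalues λ = 6, -6.
For λ=6: (A-λI) row 1 is [-36, -24], so an eigenvector is (-2, 3).
For λ=-6: (A-λI) row 1 is [-24, -24], so an eigenvector is (-1, 1).
General solution: C_1e^(6t)(-2,3) + C_2e^(-6t)(-1,1).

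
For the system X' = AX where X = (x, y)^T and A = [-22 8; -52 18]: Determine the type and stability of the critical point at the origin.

stable spiral

A = [[-22,8],[-52,18]]; det(A-λI) = λ^2 + 4λ + 20.
λ = -2 ± 4i: negative real part.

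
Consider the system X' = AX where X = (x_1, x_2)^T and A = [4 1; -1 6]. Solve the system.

x_1(t) = -K_1e^(5t) - K_2te^(5t) + 2K_2e^(5t), x_2(t) = -K_1e^(5t) - K_2te^(5t) + K_2e^(5t)

Coefficient matrix A = [[4, 1], [-1, 6]].
Characteristic polynomial det(A - λI) = λ^2 - 10λ + 25 = 0.
Single eigenvalue λ = 5 with algebraic multiplicity 2.
Eigenvector v = (-1,-1); generalized eigenvector w with (A-λI)w=v is (2,1).
General solution: e^(5t)[K_1·v + K_2·(t·v + w)].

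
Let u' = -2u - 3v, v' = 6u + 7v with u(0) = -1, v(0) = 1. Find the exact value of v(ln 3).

A = [[-2,-3],[6,7]]; eigenvalues λ = 4, 1.
Eigenvectors: (1,-2) for λ=4, (1,-1) for λ=1.
From the initial condition, c_1 = 0, c_2 = -1.
v(ln 3) = (0)(3^4)(-2) + (-1)(3^1)(-1) = 3.

3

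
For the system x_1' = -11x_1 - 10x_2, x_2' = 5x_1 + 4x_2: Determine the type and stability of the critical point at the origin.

stable node

A = [[-11,-10],[5,4]]; det(A-λI) = λ^2 + 7λ + 6.
λ = -1, -6: both negative.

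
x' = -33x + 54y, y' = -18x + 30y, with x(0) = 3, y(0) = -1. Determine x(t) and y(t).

x(t) = -15e^(3t) + 18e^(-6t), y(t) = -10e^(3t) + 9e^(-6t)

Coefficient matrix A = [[-33, 54], [-18, 30]].
Characteristic polynomial det(A - λI) = λ^2 + 3λ - 18 = 0.
Eigenvalues λ = -6, 3.
For λ=-6: (A-λI) row 1 is [-27, 54], so an eigenvector is (-2, -1).
For λ=3: (A-λI) row 1 is [-36, 54], so an eigenvector is (-3, -2).
General solution: c_1e^(-6t)(-2,-1) + c_2e^(3t)(-3,-2).
Applying x(0)=3, y(0)=-1 gives c_1=-9, c_2=5.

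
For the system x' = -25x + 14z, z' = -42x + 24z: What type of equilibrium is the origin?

saddle

A = [[-25,14],[-42,24]]; det(A-λI) = λ^2 + λ - 12.
λ = 3, -4: opposite signs.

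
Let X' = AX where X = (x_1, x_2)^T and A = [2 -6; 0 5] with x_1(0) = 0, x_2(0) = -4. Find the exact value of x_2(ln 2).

A = [[2,-6],[0,5]]; eigenvalues λ = 5, 2.
Eigenvectors: (-2,1) for λ=5, (-1,0) for λ=2.
From the initial condition, c_1 = -4, c_2 = 8.
x_2(ln 2) = (-4)(2^5)(1) + (8)(2^2)(0) = -128.

-128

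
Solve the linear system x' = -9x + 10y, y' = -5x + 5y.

Coefficient matrix A = [[-9, 10], [-5, 5]].
Characteristic polynomial det(A - λI) = λ^2 + 4λ + 5 = 0.
Eigenvalues λ = -2 ± i (complex conjugate pair).
For λ=-2+i: an eigenvector is (1,1) - i(3,2) = (1 - 3i, 1 - 2i).
A real fundamental pair from Re and Im of e^((-2+i)t)v: X_1 = e^(-2t)(cos(t)·(1,1) + sin(t)·(3,2)), X_2 = e^(-2t)(sin(t)·(1,1) - cos(t)·(3,2)).
General solution: c_1X_1 + c_2X_2.

x(t) = 3c_1e^(-2t)sin(t) + c_1e^(-2t)cos(t) + c_2e^(-2t)sin(t) - 3c_2e^(-2t)cos(t), y(t) = 2c_1e^(-2t)sin(t) + c_1e^(-2t)cos(t) + c_2e^(-2t)sin(t) - 2c_2e^(-2t)cos(t)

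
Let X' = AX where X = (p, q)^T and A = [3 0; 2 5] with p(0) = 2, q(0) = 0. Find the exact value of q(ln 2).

48

A = [[3,0],[2,5]]; eigenvalues λ = 5, 3.
Eigenvectors: (0,-1) for λ=5, (-1,1) for λ=3.
From the initial condition, c_1 = -2, c_2 = -2.
q(ln 2) = (-2)(2^5)(-1) + (-2)(2^3)(1) = 48.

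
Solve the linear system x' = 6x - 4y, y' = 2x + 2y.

x(t) = K_1e^(4t)sin(2t) - K_1e^(4t)cos(2t) - K_2e^(4t)sin(2t) - K_2e^(4t)cos(2t), y(t) = -K_1e^(4t)cos(2t) - K_2e^(4t)sin(2t)

Coefficient matrix A = [[6, -4], [2, 2]].
Characteristic polynomial det(A - λI) = λ^2 - 8λ + 20 = 0.
Eigenvalues λ = 4 ± 2i (complex conjugate pair).
For λ=4+2i: an eigenvector is (-1,-1) - i(1,0) = (-1 - i, -1).
A real fundamental pair from Re and Im of e^((4+2i)t)v: X_1 = e^(4t)(cos(2t)·(-1,-1) + sin(2t)·(1,0)), X_2 = e^(4t)(sin(2t)·(-1,-1) - cos(2t)·(1,0)).
General solution: K_1X_1 + K_2X_2.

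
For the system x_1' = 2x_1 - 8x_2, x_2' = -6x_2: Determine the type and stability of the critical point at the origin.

saddle

A = [[2,-8],[0,-6]]; det(A-λI) = λ^2 + 4λ - 12.
λ = -6, 2: opposite signs.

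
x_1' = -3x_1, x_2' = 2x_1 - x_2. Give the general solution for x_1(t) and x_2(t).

Coefficient matrix A = [[-3, 0], [2, -1]].
Characteristic polynomial det(A - λI) = λ^2 + 4λ + 3 = 0.
Eigenvalues λ = -3, -1.
For λ=-3: (A-λI) row 2 is [2, 2], so an eigenvector is (-1, 1).
For λ=-1: (A-λI) row 1 is [-2, 0], so an eigenvector is (0, -1).
General solution: C_1e^(-3t)(-1,1) + C_2e^(-t)(0,-1).

x_1(t) = -C_1e^(-3t), x_2(t) = C_1e^(-3t) - C_2e^(-t)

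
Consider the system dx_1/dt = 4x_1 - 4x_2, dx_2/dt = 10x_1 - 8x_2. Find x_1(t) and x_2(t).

Coefficient matrix A = [[4, -4], [10, -8]].
Characteristic polynomial det(A - λI) = λ^2 + 4λ + 8 = 0.
Eigenvalues λ = -2 ± 2i (complex conjugate pair).
For λ=-2+2i: an eigenvector is (-1,-2) - i(1,1) = (-1 - i, -2 - i).
A real fundamental pair from Re and Im of e^((-2+2i)t)v: X_1 = e^(-2t)(cos(2t)·(-1,-2) + sin(2t)·(1,1)), X_2 = e^(-2t)(sin(2t)·(-1,-2) - cos(2t)·(1,1)).
General solution: K_1X_1 + K_2X_2.

x_1(t) = K_1e^(-2t)sin(2t) - K_1e^(-2t)cos(2t) - K_2e^(-2t)sin(2t) - K_2e^(-2t)cos(2t), x_2(t) = K_1e^(-2t)sin(2t) - 2K_1e^(-2t)cos(2t) - 2K_2e^(-2t)sin(2t) - K_2e^(-2t)cos(2t)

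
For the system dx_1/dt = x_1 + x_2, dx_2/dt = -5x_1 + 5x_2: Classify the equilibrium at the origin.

unstable spiral

A = [[1,1],[-5,5]]; det(A-λI) = λ^2 - 6λ + 10.
λ = 3 ± i: positive real part.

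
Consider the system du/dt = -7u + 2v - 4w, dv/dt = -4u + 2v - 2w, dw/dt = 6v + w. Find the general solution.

Coefficient matrix A = [[-7, 2, -4], [-4, 2, -2], [0, 6, 1]].
det(A - λI) = 0 gives eigenvalues λ = 1, -2, -3.
For λ=1: eigenvector (1,0,-2).
For λ=-2: eigenvector (2,1,-2).
For λ=-3: eigenvector (4,2,-3).
General solution: C_1e^(t)(1,0,-2) + C_2e^(-2t)(2,1,-2) + C_3e^(-3t)(4,2,-3).

u(t) = C_1e^(t) + 2C_2e^(-2t) + 4C_3e^(-3t), v(t) = C_2e^(-2t) + 2C_3e^(-3t), w(t) = -2C_1e^(t) - 2C_2e^(-2t) - 3C_3e^(-3t)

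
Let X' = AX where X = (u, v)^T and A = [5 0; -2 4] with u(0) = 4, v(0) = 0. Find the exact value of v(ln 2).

A = [[5,0],[-2,4]]; eigenvalues λ = 4, 5.
Eigenvectors: (0,1) for λ=4, (-1,2) for λ=5.
From the initial condition, c_1 = 8, c_2 = -4.
v(ln 2) = (8)(2^4)(1) + (-4)(2^5)(2) = -128.

-128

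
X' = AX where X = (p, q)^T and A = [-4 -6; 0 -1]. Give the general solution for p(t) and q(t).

Coefficient matrix A = [[-4, -6], [0, -1]].
Characteristic polynomial det(A - λI) = λ^2 + 5λ + 4 = 0.
Eigenvalues λ = -4, -1.
For λ=-4: (A-λI) row 1 is [0, -6], so an eigenvector is (-1, 0).
For λ=-1: (A-λI) row 1 is [-3, -6], so an eigenvector is (2, -1).
General solution: c_1e^(-4t)(-1,0) + c_2e^(-t)(2,-1).

p(t) = -c_1e^(-4t) + 2c_2e^(-t), q(t) = -c_2e^(-t)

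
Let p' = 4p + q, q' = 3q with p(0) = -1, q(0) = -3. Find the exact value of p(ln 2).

-40

A = [[4,1],[0,3]]; eigenvalues λ = 4, 3.
Eigenvectors: (-1,0) for λ=4, (-1,1) for λ=3.
From the initial condition, c_1 = 4, c_2 = -3.
p(ln 2) = (4)(2^4)(-1) + (-3)(2^3)(-1) = -40.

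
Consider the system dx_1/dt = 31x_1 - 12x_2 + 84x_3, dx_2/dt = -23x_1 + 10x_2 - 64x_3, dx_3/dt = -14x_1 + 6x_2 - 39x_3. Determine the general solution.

x_1(t) = 4C_1e^(-2t) - 9C_2e^(3t) - 2C_3e^(t), x_2(t) = -3C_1e^(-2t) + 7C_2e^(3t) + 2C_3e^(t), x_3(t) = -2C_1e^(-2t) + 4C_2e^(3t) + C_3e^(t)

Coefficient matrix A = [[31, -12, 84], [-23, 10, -64], [-14, 6, -39]].
det(A - λI) = 0 gives eigenvalues λ = -2, 3, 1.
For λ=-2: eigenvector (4,-3,-2).
For λ=3: eigenvector (-9,7,4).
For λ=1: eigenvector (-2,2,1).
General solution: C_1e^(-2t)(4,-3,-2) + C_2e^(3t)(-9,7,4) + C_3e^(t)(-2,2,1).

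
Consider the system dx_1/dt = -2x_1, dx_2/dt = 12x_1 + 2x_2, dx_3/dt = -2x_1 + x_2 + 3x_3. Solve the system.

x_1(t) = C_1e^(-2t), x_2(t) = -3C_1e^(-2t) + C_2e^(2t), x_3(t) = C_1e^(-2t) - C_2e^(2t) + C_3e^(3t)

Coefficient matrix A = [[-2, 0, 0], [12, 2, 0], [-2, 1, 3]].
det(A - λI) = 0 gives eigenvalues λ = -2, 2, 3.
For λ=-2: eigenvector (1,-3,1).
For λ=2: eigenvector (0,1,-1).
For λ=3: eigenvector (0,0,1).
General solution: C_1e^(-2t)(1,-3,1) + C_2e^(2t)(0,1,-1) + C_3e^(3t)(0,0,1).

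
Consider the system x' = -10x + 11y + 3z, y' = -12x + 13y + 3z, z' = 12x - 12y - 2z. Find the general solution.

x(t) = C_1e^(-2t) + C_2e^(t) + 2C_3e^(2t), y(t) = C_1e^(-2t) + C_2e^(t) + 3C_3e^(2t), z(t) = -C_1e^(-2t) - 3C_3e^(2t)

Coefficient matrix A = [[-10, 11, 3], [-12, 13, 3], [12, -12, -2]].
det(A - λI) = 0 gives eigenvalues λ = -2, 1, 2.
For λ=-2: eigenvector (1,1,-1).
For λ=1: eigenvector (1,1,0).
For λ=2: eigenvector (2,3,-3).
General solution: C_1e^(-2t)(1,1,-1) + C_2e^(t)(1,1,0) + C_3e^(2t)(2,3,-3).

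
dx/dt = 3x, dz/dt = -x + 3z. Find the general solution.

x(t) = C_2e^(3t), z(t) = -C_1e^(3t) - C_2te^(3t) - C_2e^(3t)

Coefficient matrix A = [[3, 0], [-1, 3]].
Characteristic polynomial det(A - λI) = λ^2 - 6λ + 9 = 0.
Single eigenvalue λ = 3 with algebraic multiplicity 2.
Eigenvector v = (0,-1); generalized eigenvector w with (A-λI)w=v is (1,-1).
General solution: e^(3t)[C_1·v + C_2·(t·v + w)].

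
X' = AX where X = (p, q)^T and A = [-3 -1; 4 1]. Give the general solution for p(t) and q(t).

Coefficient matrix A = [[-3, -1], [4, 1]].
Characteristic polynomial det(A - λI) = λ^2 + 2λ + 1 = 0.
Single eigenvalue λ = -1 with algebraic multiplicity 2.
Eigenvector v = (1,-2); generalized eigenvector w with (A-λI)w=v is (-1,1).
General solution: e^(-t)[c_1·v + c_2·(t·v + w)].

p(t) = c_1e^(-t) + c_2te^(-t) - c_2e^(-t), q(t) = -2c_1e^(-t) - 2c_2te^(-t) + c_2e^(-t)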